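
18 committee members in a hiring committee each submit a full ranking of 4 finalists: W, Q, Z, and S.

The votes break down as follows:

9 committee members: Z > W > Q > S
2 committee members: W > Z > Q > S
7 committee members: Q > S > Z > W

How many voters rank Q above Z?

Ballots ranking Q above Z: 7.
Ballots ranking Z above Q: 9+2 = 11.
So 7 of 18 voters prefer Q to Z.

7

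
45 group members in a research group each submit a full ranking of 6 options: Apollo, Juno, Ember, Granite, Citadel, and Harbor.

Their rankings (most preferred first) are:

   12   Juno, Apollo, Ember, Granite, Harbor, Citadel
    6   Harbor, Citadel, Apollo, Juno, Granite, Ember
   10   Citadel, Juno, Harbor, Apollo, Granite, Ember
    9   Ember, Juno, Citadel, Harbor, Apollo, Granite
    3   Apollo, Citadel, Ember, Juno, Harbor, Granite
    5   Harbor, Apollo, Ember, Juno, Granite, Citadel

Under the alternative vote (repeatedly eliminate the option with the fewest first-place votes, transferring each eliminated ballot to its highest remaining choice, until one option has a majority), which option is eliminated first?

Round 1: Juno 12, Harbor 11, Citadel 10, Ember 9, Apollo 3, Granite 0. Granite has the fewest and is eliminated.
Round 2: Juno 12, Harbor 11, Citadel 10, Ember 9, Apollo 3. Apollo has the fewest and is eliminated.
Round 3: Citadel 13, Juno 12, Harbor 11, Ember 9. Ember has the fewest and is eliminated.
Round 4: Juno 21, Citadel 13, Harbor 11. Harbor has the fewest and is eliminated.
Round 5: Juno 26, Citadel 19. Juno has a majority.

Granite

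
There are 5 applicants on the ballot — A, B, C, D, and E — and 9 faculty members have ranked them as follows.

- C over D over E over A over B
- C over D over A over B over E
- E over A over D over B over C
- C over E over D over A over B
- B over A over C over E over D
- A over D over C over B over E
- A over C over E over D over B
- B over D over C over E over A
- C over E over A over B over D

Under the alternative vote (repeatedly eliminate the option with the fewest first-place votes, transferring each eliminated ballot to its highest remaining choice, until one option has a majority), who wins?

Round 1: C 4, A 2, B 2, E 1, D 0. D has the fewest and is eliminated.
Round 2: C 4, A 2, B 2, E 1. E has the fewest and is eliminated.
Round 3: C 4, A 3, B 2. B has the fewest and is eliminated.
Round 4: C 5, A 4. C has a majority.

C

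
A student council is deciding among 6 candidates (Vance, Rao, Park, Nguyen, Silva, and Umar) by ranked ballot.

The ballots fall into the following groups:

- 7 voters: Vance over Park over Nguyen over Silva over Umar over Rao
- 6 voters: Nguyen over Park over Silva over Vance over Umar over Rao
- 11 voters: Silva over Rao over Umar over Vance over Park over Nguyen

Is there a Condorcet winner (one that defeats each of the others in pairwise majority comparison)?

Head-to-head results (24 voters total):
Vance vs Rao: Vance wins 13–11.
Vance vs Park: Vance wins 18–6.
Vance vs Nguyen: Vance wins 18–6.
Vance vs Silva: Silva wins 17–7.
Vance vs Umar: Vance wins 13–11.
Rao vs Park: Park wins 13–11.
Rao vs Nguyen: Nguyen wins 13–11.
Rao vs Silva: Silva wins 24–0.
Rao vs Umar: Umar wins 13–11.
Park vs Nguyen: Park wins 18–6.
Park vs Silva: Park wins 13–11.
Park vs Umar: Park wins 13–11.
Nguyen vs Silva: Nguyen wins 13–11.
Nguyen vs Umar: Nguyen wins 13–11.
Silva vs Umar: Silva wins 24–0.
No candidate beats all others: Vance beats Park beats Silva beats Vance, a majority cycle.

No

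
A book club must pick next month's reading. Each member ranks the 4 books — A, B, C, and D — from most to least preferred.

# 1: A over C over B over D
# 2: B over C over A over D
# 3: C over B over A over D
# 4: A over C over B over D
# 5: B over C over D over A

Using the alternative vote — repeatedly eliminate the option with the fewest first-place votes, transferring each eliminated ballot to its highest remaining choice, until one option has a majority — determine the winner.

B

Round 1: A 2, B 2, C 1, D 0. D has the fewest and is eliminated.
Round 2: A 2, B 2, C 1. C has the fewest and is eliminated.
Round 3: B 3, A 2. B has a majority.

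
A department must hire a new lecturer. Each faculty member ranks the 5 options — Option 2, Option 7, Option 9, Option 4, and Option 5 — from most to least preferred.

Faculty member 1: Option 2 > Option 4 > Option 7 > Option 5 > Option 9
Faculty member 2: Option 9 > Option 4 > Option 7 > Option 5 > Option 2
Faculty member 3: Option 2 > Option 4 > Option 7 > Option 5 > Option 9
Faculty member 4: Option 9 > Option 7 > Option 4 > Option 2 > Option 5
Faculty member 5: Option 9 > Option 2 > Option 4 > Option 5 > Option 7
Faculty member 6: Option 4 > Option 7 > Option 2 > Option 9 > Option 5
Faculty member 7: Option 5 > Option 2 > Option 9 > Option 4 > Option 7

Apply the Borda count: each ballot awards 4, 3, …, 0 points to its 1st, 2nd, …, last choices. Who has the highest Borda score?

Option 4

Borda scores:
  Option 2: 4 + 0 + 4 + 1 + 3 + 2 + 3 = 17
  Option 7: 2 + 2 + 2 + 3 + 0 + 3 + 0 = 12
  Option 9: 0 + 4 + 0 + 4 + 4 + 1 + 2 = 15
  Option 4: 3 + 3 + 3 + 2 + 2 + 4 + 1 = 18
  Option 5: 1 + 1 + 1 + 0 + 1 + 0 + 4 = 8
Option 4 has the highest total.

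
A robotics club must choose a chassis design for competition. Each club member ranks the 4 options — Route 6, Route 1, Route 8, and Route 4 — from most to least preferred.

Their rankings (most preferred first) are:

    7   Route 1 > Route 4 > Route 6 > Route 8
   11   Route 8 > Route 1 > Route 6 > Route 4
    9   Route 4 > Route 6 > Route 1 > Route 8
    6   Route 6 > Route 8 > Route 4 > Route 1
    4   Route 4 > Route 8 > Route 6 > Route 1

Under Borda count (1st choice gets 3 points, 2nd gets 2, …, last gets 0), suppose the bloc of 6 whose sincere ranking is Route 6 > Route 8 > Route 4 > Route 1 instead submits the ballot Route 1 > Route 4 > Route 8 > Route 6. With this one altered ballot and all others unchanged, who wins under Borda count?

Route 1

Borda totals with the altered ballot: Route 6 40, Route 1 70, Route 8 47, Route 4 65.
The switch changes the winner from Route 4 to Route 1.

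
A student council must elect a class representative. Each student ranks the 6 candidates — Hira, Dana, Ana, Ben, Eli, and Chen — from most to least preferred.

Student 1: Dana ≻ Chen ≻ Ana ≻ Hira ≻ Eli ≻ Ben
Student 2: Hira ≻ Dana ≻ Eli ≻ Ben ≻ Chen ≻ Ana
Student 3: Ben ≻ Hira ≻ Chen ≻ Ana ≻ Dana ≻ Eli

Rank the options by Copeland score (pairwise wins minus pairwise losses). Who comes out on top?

Hira

Pairwise results:
  Hira vs Dana: Hira wins 2–1.
  Hira vs Ana: Hira wins 2–1.
  Hira vs Ben: Hira wins 2–1.
  Hira vs Eli: Hira wins 3–0.
  Hira vs Chen: Hira wins 2–1.
  Dana vs Ana: Dana wins 2–1.
  Dana vs Ben: Dana wins 2–1.
  Dana vs Eli: Dana wins 3–0.
  Dana vs Chen: Dana wins 2–1.
  Ana vs Ben: Ben wins 2–1.
  Ana vs Eli: Ana wins 2–1.
  Ana vs Chen: Chen wins 3–0.
  Ben vs Eli: Eli wins 2–1.
  Ben vs Chen: Ben wins 2–1.
  Eli vs Chen: Chen wins 2–1.
Copeland scores (wins − losses):
  Hira: 5 − 0 = 5
  Dana: 4 − 1 = 3
  Ana: 1 − 4 = -3
  Ben: 2 − 3 = -1
  Eli: 1 − 4 = -3
  Chen: 2 − 3 = -1
Hira has the best Copeland score.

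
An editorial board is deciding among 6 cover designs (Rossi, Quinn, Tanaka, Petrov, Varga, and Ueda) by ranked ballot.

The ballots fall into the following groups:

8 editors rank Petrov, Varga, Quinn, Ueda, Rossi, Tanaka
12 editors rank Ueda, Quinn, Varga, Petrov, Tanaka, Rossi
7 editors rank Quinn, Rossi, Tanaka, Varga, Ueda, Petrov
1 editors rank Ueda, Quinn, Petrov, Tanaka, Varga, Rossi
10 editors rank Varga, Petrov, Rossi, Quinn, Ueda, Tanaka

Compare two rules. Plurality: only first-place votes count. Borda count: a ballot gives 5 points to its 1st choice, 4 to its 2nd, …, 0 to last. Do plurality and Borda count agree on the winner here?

Plurality first-place counts: Rossi 0, Quinn 7, Tanaka 0, Petrov 8, Varga 10, Ueda 13 → Ueda.
Borda totals: Rossi 66, Quinn 131, Tanaka 35, Petrov 107, Varga 133, Ueda 98 → Varga.
The two rules disagree: plurality picks Ueda, Borda picks Varga.

No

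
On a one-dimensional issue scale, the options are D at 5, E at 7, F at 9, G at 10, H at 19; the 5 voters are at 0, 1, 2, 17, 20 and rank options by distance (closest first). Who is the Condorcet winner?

With single-peaked preferences on a line, the Condorcet winner is the candidate closest to the median voter.
The median voter (position 2) is closest to D at 5.
Check: D vs E — voters closer to D: 3 of 5.

D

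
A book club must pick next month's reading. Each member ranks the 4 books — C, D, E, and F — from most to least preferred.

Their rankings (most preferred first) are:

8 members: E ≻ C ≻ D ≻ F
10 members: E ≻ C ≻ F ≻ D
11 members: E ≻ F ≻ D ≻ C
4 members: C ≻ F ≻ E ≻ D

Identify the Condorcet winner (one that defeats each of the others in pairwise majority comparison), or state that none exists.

E

Head-to-head results (33 voters total):
C vs D: C wins 22–11.
C vs E: E wins 29–4.
C vs F: C wins 22–11.
D vs E: E wins 33–0.
D vs F: F wins 25–8.
E vs F: E wins 29–4.
E beats each rival — C (29–4), D (33–0), F (29–4) — so E is the Condorcet winner.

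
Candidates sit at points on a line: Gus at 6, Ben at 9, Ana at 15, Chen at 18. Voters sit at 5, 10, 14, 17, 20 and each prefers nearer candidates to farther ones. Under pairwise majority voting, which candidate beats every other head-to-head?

With single-peaked preferences on a line, the Condorcet winner is the candidate closest to the median voter.
The median voter (position 14) is closest to Ana at 15.
Check: Ana vs Chen — voters closer to Ana: 3 of 5.

Ana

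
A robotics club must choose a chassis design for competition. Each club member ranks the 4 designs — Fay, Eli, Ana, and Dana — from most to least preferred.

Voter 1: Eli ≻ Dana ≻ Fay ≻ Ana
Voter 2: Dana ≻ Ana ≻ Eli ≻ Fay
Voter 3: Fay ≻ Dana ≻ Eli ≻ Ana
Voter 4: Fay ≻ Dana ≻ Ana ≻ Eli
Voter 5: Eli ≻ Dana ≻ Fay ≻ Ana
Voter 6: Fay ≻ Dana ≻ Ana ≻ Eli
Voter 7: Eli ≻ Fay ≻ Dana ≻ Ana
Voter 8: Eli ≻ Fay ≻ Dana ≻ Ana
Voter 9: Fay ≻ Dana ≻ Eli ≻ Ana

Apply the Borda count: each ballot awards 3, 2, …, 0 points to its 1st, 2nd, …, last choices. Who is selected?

Fay

Borda scores:
  Fay: 1 + 0 + 3 + 3 + 1 + 3 + 2 + 2 + 3 = 18
  Eli: 3 + 1 + 1 + 0 + 3 + 0 + 3 + 3 + 1 = 15
  Ana: 0 + 2 + 0 + 1 + 0 + 1 + 0 + 0 + 0 = 4
  Dana: 2 + 3 + 2 + 2 + 2 + 2 + 1 + 1 + 2 = 17
Fay has the highest total.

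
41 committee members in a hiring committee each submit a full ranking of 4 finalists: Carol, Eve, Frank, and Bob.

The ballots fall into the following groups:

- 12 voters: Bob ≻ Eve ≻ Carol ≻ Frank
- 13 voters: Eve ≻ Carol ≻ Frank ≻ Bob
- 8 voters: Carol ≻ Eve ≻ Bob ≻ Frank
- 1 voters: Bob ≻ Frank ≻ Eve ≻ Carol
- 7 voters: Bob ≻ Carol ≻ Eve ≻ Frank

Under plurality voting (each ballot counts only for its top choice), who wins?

First-place vote totals:
  Carol: 8
  Eve: 13
  Frank: 0
  Bob: 20
Bob has the most first-place votes.

Bob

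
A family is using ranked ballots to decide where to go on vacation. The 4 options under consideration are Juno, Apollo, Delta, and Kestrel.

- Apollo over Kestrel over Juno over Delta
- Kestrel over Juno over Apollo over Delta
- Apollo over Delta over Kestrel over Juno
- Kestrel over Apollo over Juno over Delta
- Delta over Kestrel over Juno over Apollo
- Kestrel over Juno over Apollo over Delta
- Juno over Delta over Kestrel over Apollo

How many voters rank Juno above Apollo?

4

Ballots ranking Juno above Apollo: 4.
Ballots ranking Apollo above Juno: 3.
So 4 of 7 voters prefer Juno to Apollo.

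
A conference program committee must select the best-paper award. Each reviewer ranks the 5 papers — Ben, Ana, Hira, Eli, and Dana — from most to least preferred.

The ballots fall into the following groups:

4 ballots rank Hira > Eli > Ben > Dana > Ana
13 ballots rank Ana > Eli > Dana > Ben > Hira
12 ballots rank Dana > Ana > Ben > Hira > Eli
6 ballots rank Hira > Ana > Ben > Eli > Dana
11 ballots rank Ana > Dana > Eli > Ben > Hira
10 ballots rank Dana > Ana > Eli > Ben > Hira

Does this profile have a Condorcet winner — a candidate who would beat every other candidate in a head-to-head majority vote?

Head-to-head results (56 voters total):
Ben vs Ana: Ana wins 52–4.
Ben vs Hira: Ben wins 46–10.
Ben vs Eli: Eli wins 38–18.
Ben vs Dana: Dana wins 46–10.
Ana vs Hira: Ana wins 46–10.
Ana vs Eli: Ana wins 52–4.
Ana vs Dana: Ana wins 30–26.
Hira vs Eli: Eli wins 34–22.
Hira vs Dana: Dana wins 46–10.
Eli vs Dana: Dana wins 33–23.
Ana beats each rival — Ben (52–4), Hira (46–10), Eli (52–4), Dana (30–26) — so Ana is the Condorcet winner.

Yes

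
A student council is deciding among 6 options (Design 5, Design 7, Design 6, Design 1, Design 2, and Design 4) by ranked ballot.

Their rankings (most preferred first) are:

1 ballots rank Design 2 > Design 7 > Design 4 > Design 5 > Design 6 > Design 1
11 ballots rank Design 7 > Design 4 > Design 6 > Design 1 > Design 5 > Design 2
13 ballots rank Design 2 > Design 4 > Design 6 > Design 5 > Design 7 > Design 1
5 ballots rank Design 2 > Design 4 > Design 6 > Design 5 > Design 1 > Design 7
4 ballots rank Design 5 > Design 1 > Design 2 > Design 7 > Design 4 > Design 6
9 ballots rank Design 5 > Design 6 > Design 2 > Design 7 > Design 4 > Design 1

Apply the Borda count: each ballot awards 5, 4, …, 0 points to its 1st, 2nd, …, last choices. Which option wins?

Design 2

Borda scores:
  Design 5: 2 + 11·1 + 13·2 + 5·2 + 4·5 + 9·5 = 114
  Design 7: 4 + 11·5 + 13·1 + 5·0 + 4·2 + 9·2 = 98
  Design 6: 1 + 11·3 + 13·3 + 5·3 + 4·0 + 9·4 = 124
  Design 1: 0 + 11·2 + 13·0 + 5·1 + 4·4 + 9·0 = 43
  Design 2: 5 + 11·0 + 13·5 + 5·5 + 4·3 + 9·3 = 134
  Design 4: 3 + 11·4 + 13·4 + 5·4 + 4·1 + 9·1 = 132
Design 2 has the highest total.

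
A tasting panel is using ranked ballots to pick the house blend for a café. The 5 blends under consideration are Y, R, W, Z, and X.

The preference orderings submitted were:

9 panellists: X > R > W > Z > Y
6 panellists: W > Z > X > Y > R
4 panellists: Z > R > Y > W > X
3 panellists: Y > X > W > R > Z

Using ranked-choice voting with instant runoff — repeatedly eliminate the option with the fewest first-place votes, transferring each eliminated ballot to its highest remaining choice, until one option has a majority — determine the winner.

X

Round 1: X 9, W 6, Z 4, Y 3, R 0. R has the fewest and is eliminated.
Round 2: X 9, W 6, Z 4, Y 3. Y has the fewest and is eliminated.
Round 3: X 12, W 6, Z 4. X has a majority.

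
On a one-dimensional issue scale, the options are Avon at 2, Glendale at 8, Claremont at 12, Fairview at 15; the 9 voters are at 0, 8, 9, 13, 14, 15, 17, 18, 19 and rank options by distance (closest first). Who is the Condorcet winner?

Fairview

With single-peaked preferences on a line, the Condorcet winner is the candidate closest to the median voter.
The median voter (position 14) is closest to Fairview at 15.
Check: Fairview vs Claremont — voters closer to Fairview: 5 of 9.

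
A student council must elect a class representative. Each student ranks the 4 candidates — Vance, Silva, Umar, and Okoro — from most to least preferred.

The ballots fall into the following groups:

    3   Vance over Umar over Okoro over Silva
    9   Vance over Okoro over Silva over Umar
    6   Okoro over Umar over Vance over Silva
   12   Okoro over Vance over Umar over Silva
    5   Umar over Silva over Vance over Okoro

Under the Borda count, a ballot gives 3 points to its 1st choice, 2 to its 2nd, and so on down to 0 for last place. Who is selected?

Okoro

Borda scores:
  Vance: 3·3 + 9·3 + 6·1 + 12·2 + 5·1 = 71
  Silva: 3·0 + 9·1 + 6·0 + 12·0 + 5·2 = 19
  Umar: 3·2 + 9·0 + 6·2 + 12·1 + 5·3 = 45
  Okoro: 3·1 + 9·2 + 6·3 + 12·3 + 5·0 = 75
Okoro has the highest total.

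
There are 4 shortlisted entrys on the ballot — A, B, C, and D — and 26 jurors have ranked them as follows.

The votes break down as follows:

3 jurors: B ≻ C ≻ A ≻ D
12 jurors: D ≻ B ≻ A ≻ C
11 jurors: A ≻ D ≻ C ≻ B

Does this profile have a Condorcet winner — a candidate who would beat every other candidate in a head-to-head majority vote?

Head-to-head results (26 voters total):
A vs B: B wins 15–11.
A vs C: A wins 23–3.
A vs D: A wins 14–12.
B vs C: B wins 15–11.
B vs D: D wins 23–3.
C vs D: D wins 23–3.
No candidate beats all others: A beats D beats B beats A, a majority cycle.

No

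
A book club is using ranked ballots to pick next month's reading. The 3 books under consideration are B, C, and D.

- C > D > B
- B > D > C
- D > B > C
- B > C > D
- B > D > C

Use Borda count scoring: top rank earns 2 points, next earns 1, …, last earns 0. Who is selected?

B

Borda scores:
  B: 0 + 2 + 1 + 2 + 2 = 7
  C: 2 + 0 + 0 + 1 + 0 = 3
  D: 1 + 1 + 2 + 0 + 1 = 5
B has the highest total.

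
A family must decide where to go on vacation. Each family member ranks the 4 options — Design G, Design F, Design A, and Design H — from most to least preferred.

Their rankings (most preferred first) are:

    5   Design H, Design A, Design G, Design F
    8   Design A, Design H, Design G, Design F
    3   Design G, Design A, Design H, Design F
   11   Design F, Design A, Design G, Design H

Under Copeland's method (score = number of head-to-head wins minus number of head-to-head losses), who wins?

Pairwise results:
  Design G vs Design F: Design G wins 16–11.
  Design G vs Design A: Design A wins 24–3.
  Design G vs Design H: Design G wins 14–13.
  Design F vs Design A: Design A wins 16–11.
  Design F vs Design H: Design H wins 16–11.
  Design A vs Design H: Design A wins 22–5.
Copeland scores (wins − losses):
  Design G: 2 − 1 = 1
  Design F: 0 − 3 = -3
  Design A: 3 − 0 = 3
  Design H: 1 − 2 = -1
Design A has the best Copeland score.

Design A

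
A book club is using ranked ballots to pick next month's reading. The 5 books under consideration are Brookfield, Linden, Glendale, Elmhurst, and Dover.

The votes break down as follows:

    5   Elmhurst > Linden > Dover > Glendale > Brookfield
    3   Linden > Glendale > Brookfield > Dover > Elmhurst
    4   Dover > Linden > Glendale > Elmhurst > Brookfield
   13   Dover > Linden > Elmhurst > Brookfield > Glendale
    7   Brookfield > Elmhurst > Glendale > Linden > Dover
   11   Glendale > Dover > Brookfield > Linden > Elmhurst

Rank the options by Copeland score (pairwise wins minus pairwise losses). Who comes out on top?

Dover

Pairwise results:
  Brookfield vs Linden: Linden wins 25–18.
  Brookfield vs Glendale: Glendale wins 23–20.
  Brookfield vs Elmhurst: Elmhurst wins 22–21.
  Brookfield vs Dover: Dover wins 33–10.
  Linden vs Glendale: Linden wins 25–18.
  Linden vs Elmhurst: Linden wins 31–12.
  Linden vs Dover: Dover wins 28–15.
  Glendale vs Elmhurst: Elmhurst wins 25–18.
  Glendale vs Dover: Dover wins 22–21.
  Elmhurst vs Dover: Dover wins 31–12.
Copeland scores (wins − losses):
  Brookfield: 0 − 4 = -4
  Linden: 3 − 1 = 2
  Glendale: 1 − 3 = -2
  Elmhurst: 2 − 2 = 0
  Dover: 4 − 0 = 4
Dover has the best Copeland score.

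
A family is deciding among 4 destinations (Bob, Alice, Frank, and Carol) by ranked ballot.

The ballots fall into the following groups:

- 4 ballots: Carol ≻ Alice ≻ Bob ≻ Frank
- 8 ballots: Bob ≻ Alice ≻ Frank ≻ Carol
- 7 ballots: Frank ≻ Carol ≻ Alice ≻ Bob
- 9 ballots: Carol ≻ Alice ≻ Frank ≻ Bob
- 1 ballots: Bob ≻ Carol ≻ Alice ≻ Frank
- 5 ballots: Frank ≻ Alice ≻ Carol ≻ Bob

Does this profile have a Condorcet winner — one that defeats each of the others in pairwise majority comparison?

No

Head-to-head results (34 voters total):
Bob vs Alice: Alice wins 25–9.
Bob vs Frank: Frank wins 21–13.
Bob vs Carol: Carol wins 25–9.
Alice vs Frank: Alice wins 22–12.
Alice vs Carol: Carol wins 21–13.
Frank vs Carol: Frank wins 20–14.
No candidate beats all others: Alice beats Frank beats Carol beats Alice, a majority cycle.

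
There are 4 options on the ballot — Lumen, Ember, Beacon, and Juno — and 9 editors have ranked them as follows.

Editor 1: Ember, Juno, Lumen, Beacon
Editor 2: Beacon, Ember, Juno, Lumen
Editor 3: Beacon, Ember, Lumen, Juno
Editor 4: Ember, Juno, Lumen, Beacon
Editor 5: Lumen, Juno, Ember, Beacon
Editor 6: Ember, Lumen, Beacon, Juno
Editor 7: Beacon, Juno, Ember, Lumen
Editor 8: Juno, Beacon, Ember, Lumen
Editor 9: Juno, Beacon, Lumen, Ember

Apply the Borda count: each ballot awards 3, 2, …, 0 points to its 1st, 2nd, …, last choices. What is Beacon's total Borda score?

Borda scores:
  Lumen: 1 + 0 + 1 + 1 + 3 + 2 + 0 + 0 + 1 = 9
  Ember: 3 + 2 + 2 + 3 + 1 + 3 + 1 + 1 + 0 = 16
  Beacon: 0 + 3 + 3 + 0 + 0 + 1 + 3 + 2 + 2 = 14
  Juno: 2 + 1 + 0 + 2 + 2 + 0 + 2 + 3 + 3 = 15

14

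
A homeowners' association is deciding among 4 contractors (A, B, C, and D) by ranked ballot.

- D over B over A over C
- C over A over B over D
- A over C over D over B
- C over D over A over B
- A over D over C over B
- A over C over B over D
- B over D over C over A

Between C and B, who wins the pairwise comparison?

C

Ballots ranking C above B: 5.
Ballots ranking B above C: 2.
C wins the head-to-head, 5–2.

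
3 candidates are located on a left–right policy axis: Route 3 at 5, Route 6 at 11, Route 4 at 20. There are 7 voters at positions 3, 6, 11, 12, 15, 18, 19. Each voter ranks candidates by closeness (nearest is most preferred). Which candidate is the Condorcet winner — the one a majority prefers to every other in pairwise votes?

With single-peaked preferences on a line, the Condorcet winner is the candidate closest to the median voter.
The median voter (position 12) is closest to Route 6 at 11.
Check: Route 6 vs Route 4 — voters closer to Route 6: 5 of 7.

Route 6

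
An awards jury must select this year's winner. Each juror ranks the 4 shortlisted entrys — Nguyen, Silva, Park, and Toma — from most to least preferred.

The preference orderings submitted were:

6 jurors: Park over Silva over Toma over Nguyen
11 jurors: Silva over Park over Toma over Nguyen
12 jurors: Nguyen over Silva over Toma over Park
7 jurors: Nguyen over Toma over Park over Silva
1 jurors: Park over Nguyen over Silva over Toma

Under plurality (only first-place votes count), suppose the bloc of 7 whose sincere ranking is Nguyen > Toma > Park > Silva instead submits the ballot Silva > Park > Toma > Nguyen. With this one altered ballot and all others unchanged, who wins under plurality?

Silva

First-place totals with the altered ballot: Nguyen 12, Silva 18, Park 7, Toma 0.
The switch changes the winner from Nguyen to Silva.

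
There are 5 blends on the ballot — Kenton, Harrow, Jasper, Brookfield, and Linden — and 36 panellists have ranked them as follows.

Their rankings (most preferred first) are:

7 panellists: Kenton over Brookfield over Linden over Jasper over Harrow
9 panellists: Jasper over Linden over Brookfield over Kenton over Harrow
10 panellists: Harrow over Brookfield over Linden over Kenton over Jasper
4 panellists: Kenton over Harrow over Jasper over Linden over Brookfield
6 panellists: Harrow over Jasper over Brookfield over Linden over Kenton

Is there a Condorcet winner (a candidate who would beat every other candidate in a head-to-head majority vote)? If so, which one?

Head-to-head results (36 voters total):
Kenton vs Harrow: Kenton wins 20–16.
Kenton vs Jasper: Kenton wins 21–15.
Kenton vs Brookfield: Brookfield wins 25–11.
Kenton vs Linden: Linden wins 25–11.
Harrow vs Jasper: Harrow wins 20–16.
Harrow vs Brookfield: Harrow wins 20–16.
Harrow vs Linden: Harrow wins 20–16.
Jasper vs Brookfield: Jasper wins 19–17.
Jasper vs Linden: Jasper wins 19–17.
Brookfield vs Linden: Brookfield wins 23–13.
No candidate beats all others: Kenton beats Harrow beats Brookfield beats Kenton, a majority cycle.

No Condorcet winner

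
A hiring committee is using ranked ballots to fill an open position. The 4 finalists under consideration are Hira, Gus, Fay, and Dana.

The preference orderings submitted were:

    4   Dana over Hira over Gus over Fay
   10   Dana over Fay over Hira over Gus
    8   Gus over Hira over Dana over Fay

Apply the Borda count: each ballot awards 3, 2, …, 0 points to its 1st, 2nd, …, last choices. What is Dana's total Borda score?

50

Borda scores:
  Hira: 4·2 + 10·1 + 8·2 = 34
  Gus: 4·1 + 10·0 + 8·3 = 28
  Fay: 4·0 + 10·2 + 8·0 = 20
  Dana: 4·3 + 10·3 + 8·1 = 50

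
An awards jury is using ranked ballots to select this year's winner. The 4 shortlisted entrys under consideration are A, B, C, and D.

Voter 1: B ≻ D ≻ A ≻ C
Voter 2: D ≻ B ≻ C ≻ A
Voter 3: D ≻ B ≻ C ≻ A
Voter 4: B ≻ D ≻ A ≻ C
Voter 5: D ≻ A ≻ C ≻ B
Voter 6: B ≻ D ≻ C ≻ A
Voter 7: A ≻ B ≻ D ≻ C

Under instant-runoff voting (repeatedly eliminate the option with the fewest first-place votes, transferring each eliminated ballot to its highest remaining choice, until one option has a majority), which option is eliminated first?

Round 1: B 3, D 3, A 1, C 0. C has the fewest and is eliminated.
Round 2: B 3, D 3, A 1. A has the fewest and is eliminated.
Round 3: B 4, D 3. B has a majority.

C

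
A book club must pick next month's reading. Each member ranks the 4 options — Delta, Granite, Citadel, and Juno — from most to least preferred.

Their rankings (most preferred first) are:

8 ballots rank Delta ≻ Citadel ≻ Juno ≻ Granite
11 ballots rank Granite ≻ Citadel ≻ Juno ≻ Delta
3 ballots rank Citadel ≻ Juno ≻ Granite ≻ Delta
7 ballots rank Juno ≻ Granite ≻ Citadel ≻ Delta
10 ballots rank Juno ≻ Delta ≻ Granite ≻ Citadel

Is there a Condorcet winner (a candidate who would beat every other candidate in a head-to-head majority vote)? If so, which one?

Head-to-head results (39 voters total):
Delta vs Granite: Granite wins 21–18.
Delta vs Citadel: Citadel wins 21–18.
Delta vs Juno: Juno wins 31–8.
Granite vs Citadel: Granite wins 28–11.
Granite vs Juno: Juno wins 28–11.
Citadel vs Juno: Citadel wins 22–17.
No candidate beats all others: Granite beats Citadel beats Juno beats Granite, a majority cycle.

No Condorcet winner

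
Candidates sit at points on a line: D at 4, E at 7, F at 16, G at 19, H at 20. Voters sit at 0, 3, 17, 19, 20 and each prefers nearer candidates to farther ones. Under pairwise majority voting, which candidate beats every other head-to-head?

With single-peaked preferences on a line, the Condorcet winner is the candidate closest to the median voter.
The median voter (position 17) is closest to F at 16.
Check: F vs G — voters closer to F: 3 of 5.

F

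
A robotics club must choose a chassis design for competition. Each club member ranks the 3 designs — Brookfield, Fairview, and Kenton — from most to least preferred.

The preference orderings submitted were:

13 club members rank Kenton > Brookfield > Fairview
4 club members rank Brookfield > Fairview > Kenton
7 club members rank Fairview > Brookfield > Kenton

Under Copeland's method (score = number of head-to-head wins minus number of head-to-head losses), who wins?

Kenton

Pairwise results:
  Brookfield vs Fairview: Brookfield wins 17–7.
  Brookfield vs Kenton: Kenton wins 13–11.
  Fairview vs Kenton: Kenton wins 13–11.
Copeland scores (wins − losses):
  Brookfield: 1 − 1 = 0
  Fairview: 0 − 2 = -2
  Kenton: 2 − 0 = 2
Kenton has the best Copeland score.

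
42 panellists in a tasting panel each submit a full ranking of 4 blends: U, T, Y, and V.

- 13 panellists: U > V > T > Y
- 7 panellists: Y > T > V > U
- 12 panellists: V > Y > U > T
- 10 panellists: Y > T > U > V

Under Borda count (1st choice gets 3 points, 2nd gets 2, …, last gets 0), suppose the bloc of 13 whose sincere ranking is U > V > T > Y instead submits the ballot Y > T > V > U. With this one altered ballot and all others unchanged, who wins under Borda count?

Y

Borda totals with the altered ballot: U 22, T 60, Y 114, V 56.
The winner is unchanged: still Y.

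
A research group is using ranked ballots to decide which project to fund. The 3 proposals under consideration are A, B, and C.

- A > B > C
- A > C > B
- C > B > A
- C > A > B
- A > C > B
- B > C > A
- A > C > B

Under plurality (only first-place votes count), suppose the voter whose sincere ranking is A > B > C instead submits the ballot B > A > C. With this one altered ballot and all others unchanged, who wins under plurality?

First-place totals with the altered ballot: A 3, B 2, C 2.
The winner is unchanged: still A.

A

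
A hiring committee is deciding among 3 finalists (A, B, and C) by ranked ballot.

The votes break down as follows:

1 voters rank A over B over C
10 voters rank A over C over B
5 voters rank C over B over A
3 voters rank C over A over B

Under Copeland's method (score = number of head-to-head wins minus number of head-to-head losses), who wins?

Pairwise results:
  A vs B: A wins 14–5.
  A vs C: A wins 11–8.
  B vs C: C wins 18–1.
Copeland scores (wins − losses):
  A: 2 − 0 = 2
  B: 0 − 2 = -2
  C: 1 − 1 = 0
A has the best Copeland score.

A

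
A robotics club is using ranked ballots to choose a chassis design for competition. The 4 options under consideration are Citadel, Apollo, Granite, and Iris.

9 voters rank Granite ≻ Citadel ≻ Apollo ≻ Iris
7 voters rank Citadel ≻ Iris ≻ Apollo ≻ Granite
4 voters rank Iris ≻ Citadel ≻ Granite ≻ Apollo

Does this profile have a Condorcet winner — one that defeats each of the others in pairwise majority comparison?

Head-to-head results (20 voters total):
Citadel vs Apollo: Citadel wins 20–0.
Citadel vs Granite: Citadel wins 11–9.
Citadel vs Iris: Citadel wins 16–4.
Apollo vs Granite: Granite wins 13–7.
Apollo vs Iris: Iris wins 11–9.
Granite vs Iris: Iris wins 11–9.
Citadel beats each rival — Apollo (20–0), Granite (11–9), Iris (16–4) — so Citadel is the Condorcet winner.

Yes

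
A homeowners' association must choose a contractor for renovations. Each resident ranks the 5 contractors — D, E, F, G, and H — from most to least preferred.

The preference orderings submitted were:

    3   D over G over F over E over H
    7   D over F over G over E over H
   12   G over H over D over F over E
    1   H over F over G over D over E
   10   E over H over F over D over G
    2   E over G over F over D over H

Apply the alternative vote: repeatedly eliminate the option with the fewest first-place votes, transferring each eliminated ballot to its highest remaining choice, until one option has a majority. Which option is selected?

Round 1: E 12, G 12, D 10, H 1, F 0. F has the fewest and is eliminated.
Round 2: E 12, G 12, D 10, H 1. H has the fewest and is eliminated.
Round 3: G 13, E 12, D 10. D has the fewest and is eliminated.
Round 4: G 23, E 12. G has a majority.

G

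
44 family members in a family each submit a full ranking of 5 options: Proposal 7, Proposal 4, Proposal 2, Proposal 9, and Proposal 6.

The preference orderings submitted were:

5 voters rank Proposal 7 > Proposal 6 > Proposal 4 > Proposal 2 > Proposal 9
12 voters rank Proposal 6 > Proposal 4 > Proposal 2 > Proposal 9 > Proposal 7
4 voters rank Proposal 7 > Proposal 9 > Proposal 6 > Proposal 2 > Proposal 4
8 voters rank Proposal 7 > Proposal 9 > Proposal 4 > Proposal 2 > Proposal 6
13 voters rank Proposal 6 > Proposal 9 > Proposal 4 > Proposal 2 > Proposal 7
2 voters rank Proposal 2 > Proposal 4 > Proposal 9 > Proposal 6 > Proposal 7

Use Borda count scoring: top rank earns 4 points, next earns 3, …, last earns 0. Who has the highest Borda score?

Proposal 6

Borda scores:
  Proposal 7: 5·4 + 12·0 + 4·4 + 8·4 + 13·0 + 2·0 = 68
  Proposal 4: 5·2 + 12·3 + 4·0 + 8·2 + 13·2 + 2·3 = 94
  Proposal 2: 5·1 + 12·2 + 4·1 + 8·1 + 13·1 + 2·4 = 62
  Proposal 9: 5·0 + 12·1 + 4·3 + 8·3 + 13·3 + 2·2 = 91
  Proposal 6: 5·3 + 12·4 + 4·2 + 8·0 + 13·4 + 2·1 = 125
Proposal 6 has the highest total.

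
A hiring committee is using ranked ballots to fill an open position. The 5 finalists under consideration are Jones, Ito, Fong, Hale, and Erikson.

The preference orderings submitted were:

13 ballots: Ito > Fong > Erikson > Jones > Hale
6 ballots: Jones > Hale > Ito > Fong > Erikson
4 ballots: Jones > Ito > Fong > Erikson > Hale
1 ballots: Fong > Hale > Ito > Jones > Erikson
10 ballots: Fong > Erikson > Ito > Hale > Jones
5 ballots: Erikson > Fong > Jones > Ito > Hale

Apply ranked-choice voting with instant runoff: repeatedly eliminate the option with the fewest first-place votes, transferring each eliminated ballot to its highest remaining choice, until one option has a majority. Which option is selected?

Ito

Round 1: Ito 13, Fong 11, Jones 10, Erikson 5, Hale 0. Hale has the fewest and is eliminated.
Round 2: Ito 13, Fong 11, Jones 10, Erikson 5. Erikson has the fewest and is eliminated.
Round 3: Fong 16, Ito 13, Jones 10. Jones has the fewest and is eliminated.
Round 4: Ito 23, Fong 16. Ito has a majority.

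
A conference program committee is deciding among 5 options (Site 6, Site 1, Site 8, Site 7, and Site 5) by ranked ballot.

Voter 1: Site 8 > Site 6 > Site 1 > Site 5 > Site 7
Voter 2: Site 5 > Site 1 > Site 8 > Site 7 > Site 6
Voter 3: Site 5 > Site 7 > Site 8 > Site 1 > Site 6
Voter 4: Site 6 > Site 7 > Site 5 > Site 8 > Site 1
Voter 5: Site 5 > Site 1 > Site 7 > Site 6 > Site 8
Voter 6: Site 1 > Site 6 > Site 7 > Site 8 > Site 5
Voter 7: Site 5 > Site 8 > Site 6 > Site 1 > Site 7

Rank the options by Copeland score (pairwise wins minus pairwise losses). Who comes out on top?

Site 5

Pairwise results:
  Site 6 vs Site 1: Site 1 wins 4–3.
  Site 6 vs Site 8: Site 8 wins 4–3.
  Site 6 vs Site 7: Site 6 wins 4–3.
  Site 6 vs Site 5: Site 5 wins 4–3.
  Site 1 vs Site 8: Site 8 wins 4–3.
  Site 1 vs Site 7: Site 1 wins 5–2.
  Site 1 vs Site 5: Site 5 wins 5–2.
  Site 8 vs Site 7: Site 7 wins 4–3.
  Site 8 vs Site 5: Site 5 wins 5–2.
  Site 7 vs Site 5: Site 5 wins 5–2.
Copeland scores (wins − losses):
  Site 6: 1 − 3 = -2
  Site 1: 2 − 2 = 0
  Site 8: 2 − 2 = 0
  Site 7: 1 − 3 = -2
  Site 5: 4 − 0 = 4
Site 5 has the best Copeland score.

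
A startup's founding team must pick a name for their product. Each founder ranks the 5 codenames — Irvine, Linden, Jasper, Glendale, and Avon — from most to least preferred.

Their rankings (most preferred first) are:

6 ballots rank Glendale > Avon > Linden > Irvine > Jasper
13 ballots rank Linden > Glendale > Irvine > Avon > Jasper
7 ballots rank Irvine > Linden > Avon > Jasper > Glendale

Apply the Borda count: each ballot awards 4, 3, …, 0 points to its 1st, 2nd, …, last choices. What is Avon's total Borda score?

Borda scores:
  Irvine: 6·1 + 13·2 + 7·4 = 60
  Linden: 6·2 + 13·4 + 7·3 = 85
  Jasper: 6·0 + 13·0 + 7·1 = 7
  Glendale: 6·4 + 13·3 + 7·0 = 63
  Avon: 6·3 + 13·1 + 7·2 = 45

45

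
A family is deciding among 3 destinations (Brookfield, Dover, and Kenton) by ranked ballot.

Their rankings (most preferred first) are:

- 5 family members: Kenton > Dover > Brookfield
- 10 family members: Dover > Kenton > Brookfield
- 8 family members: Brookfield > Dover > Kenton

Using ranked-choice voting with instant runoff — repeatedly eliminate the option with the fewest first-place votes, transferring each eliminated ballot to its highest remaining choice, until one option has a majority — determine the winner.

Dover

Round 1: Dover 10, Brookfield 8, Kenton 5. Kenton has the fewest and is eliminated.
Round 2: Dover 15, Brookfield 8. Dover has a majority.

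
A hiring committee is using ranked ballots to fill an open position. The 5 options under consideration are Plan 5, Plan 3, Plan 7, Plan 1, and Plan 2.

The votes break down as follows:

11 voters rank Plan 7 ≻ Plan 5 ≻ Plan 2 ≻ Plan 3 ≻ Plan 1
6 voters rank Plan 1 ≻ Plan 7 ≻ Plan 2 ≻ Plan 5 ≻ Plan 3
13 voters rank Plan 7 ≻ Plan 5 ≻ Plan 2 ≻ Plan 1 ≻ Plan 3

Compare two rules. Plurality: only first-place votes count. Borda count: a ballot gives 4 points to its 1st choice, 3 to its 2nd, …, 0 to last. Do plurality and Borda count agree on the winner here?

Yes

Plurality first-place counts: Plan 5 0, Plan 3 0, Plan 7 24, Plan 1 6, Plan 2 0 → Plan 7.
Borda totals: Plan 5 78, Plan 3 11, Plan 7 114, Plan 1 37, Plan 2 60 → Plan 7.
The two rules agree on Plan 7.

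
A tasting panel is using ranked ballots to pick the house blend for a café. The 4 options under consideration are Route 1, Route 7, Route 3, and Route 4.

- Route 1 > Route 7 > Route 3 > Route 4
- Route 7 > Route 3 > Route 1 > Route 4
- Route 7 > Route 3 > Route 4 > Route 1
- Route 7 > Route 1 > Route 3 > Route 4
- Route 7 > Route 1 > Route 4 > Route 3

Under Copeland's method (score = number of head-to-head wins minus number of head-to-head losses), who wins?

Route 7

Pairwise results:
  Route 1 vs Route 7: Route 7 wins 4–1.
  Route 1 vs Route 3: Route 1 wins 3–2.
  Route 1 vs Route 4: Route 1 wins 4–1.
  Route 7 vs Route 3: Route 7 wins 5–0.
  Route 7 vs Route 4: Route 7 wins 5–0.
  Route 3 vs Route 4: Route 3 wins 4–1.
Copeland scores (wins − losses):
  Route 1: 2 − 1 = 1
  Route 7: 3 − 0 = 3
  Route 3: 1 − 2 = -1
  Route 4: 0 − 3 = -3
Route 7 has the best Copeland score.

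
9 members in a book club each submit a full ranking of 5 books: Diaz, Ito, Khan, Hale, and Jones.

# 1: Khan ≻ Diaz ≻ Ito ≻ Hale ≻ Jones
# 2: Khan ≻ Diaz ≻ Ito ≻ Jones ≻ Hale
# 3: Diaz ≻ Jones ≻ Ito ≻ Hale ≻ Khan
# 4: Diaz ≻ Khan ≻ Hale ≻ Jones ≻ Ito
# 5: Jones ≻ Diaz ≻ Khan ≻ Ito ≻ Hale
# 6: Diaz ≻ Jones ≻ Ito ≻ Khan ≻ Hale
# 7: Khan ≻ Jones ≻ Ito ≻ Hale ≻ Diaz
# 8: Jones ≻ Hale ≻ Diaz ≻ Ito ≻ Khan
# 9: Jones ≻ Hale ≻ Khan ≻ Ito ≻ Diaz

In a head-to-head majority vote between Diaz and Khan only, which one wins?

Diaz

Ballots ranking Diaz above Khan: 5.
Ballots ranking Khan above Diaz: 4.
Diaz wins the head-to-head, 5–4.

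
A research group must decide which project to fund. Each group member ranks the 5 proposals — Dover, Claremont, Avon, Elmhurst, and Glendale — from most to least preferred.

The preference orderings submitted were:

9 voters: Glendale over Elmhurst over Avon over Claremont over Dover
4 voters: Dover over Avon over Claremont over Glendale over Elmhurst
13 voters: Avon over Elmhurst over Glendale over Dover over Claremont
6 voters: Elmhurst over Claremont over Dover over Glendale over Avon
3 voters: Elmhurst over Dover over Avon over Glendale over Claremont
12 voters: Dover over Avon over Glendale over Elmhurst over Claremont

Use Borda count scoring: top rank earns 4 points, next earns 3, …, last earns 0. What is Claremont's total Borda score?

35

Borda scores:
  Dover: 9·0 + 4·4 + 13·1 + 6·2 + 3·3 + 12·4 = 98
  Claremont: 9·1 + 4·2 + 13·0 + 6·3 + 3·0 + 12·0 = 35
  Avon: 9·2 + 4·3 + 13·4 + 6·0 + 3·2 + 12·3 = 124
  Elmhurst: 9·3 + 4·0 + 13·3 + 6·4 + 3·4 + 12·1 = 114
  Glendale: 9·4 + 4·1 + 13·2 + 6·1 + 3·1 + 12·2 = 99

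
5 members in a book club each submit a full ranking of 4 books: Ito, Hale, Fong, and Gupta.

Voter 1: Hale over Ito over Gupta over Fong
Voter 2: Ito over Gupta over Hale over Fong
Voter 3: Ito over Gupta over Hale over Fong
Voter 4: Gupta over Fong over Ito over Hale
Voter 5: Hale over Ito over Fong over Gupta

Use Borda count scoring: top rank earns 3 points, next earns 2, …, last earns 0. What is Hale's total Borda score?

8

Borda scores:
  Ito: 2 + 3 + 3 + 1 + 2 = 11
  Hale: 3 + 1 + 1 + 0 + 3 = 8
  Fong: 0 + 0 + 0 + 2 + 1 = 3
  Gupta: 1 + 2 + 2 + 3 + 0 = 8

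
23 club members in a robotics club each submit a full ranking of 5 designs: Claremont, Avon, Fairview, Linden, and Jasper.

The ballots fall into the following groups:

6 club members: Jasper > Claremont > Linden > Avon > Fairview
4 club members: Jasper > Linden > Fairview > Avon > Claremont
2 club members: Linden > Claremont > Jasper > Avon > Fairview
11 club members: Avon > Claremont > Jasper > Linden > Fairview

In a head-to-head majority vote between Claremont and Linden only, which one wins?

Ballots ranking Claremont above Linden: 6+11 = 17.
Ballots ranking Linden above Claremont: 4+2 = 6.
Claremont wins the head-to-head, 17–6.

Claremont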